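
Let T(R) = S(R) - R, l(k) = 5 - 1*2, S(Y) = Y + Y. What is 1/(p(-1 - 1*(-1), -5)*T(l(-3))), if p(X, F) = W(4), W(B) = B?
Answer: 1/12 ≈ 0.083333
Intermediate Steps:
S(Y) = 2*Y
l(k) = 3 (l(k) = 5 - 2 = 3)
T(R) = R (T(R) = 2*R - R = R)
p(X, F) = 4
1/(p(-1 - 1*(-1), -5)*T(l(-3))) = 1/(4*3) = 1/12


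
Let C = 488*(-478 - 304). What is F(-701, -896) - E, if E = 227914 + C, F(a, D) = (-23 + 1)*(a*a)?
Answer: -10657120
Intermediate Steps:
C = -381616 (C = 488*(-782) = -381616)
F(a, D) = -22*a²
E = -153702 (E = 227914 - 381616 = -153702)
F(-701, -896) - E = -22*(-701)² - 1*(-153702) = -22*491401 + 153702 = -10810822 + 153702 = -10657120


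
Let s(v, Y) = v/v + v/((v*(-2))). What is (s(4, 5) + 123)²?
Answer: 61009/4 ≈ 15252.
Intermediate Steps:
s(v, Y) = ½ (s(v, Y) = 1 + v/((-2*v)) = 1 + v*(-1/(2*v)) = 1 - ½ = ½)
(s(4, 5) + 123)² = (½ + 123)² = (247/2)² = 61009/4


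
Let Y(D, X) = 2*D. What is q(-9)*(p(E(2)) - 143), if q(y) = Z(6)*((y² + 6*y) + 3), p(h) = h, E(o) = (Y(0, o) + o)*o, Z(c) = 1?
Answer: -4170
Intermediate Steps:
E(o) = o² (E(o) = (2*0 + o)*o = (0 + o)*o = o*o = o²)
q(y) = 3 + y² + 6*y (q(y) = 1*((y² + 6*y) + 3) = 1*(3 + y² + 6*y) = 3 + y² + 6*y)
q(-9)*(p(E(2)) - 143) = (3 + (-9)² + 6*(-9))*(2² - 143) = (3 + 81 - 54)*(4 - 143) = 30*(-139) = -4170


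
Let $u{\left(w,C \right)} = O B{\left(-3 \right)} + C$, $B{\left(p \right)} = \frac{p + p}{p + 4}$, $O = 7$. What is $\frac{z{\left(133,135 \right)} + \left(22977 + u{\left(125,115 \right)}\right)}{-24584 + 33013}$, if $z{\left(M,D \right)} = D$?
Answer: $\frac{23185}{8429} \approx 2.7506$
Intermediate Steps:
$B{\left(p \right)} = \frac{2 p}{4 + p}$
$u{\left(w,C \right)} = -42 + C$ ($u{\left(w,C \right)} = 7 \cdot 2 \left(-3\right) \frac{1}{4 - 3} + C = 7 \cdot 2 \left(-3\right) 1^{-1} + C = 7 \cdot 2 \left(-3\right) 1 + C = 7 \left(-6\right) + C = -42 + C$)
$\frac{z{\left(133,135 \right)} + \left(22977 + u{\left(125,115 \right)}\right)}{-24584 + 33013} = \frac{135 + \left(22977 + \left(-42 + 115\right)\right)}{-24584 + 33013} = \frac{135 + \left(22977 + 73\right)}{8429} = \left(135 + 23050\right) \frac{1}{8429} = 23185 \cdot \frac{1}{8429} = \frac{23185}{8429}$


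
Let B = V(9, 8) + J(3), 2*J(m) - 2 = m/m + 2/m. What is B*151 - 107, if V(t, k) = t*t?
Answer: 74405/6 ≈ 12401.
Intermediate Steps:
V(t, k) = t²
J(m) = 3/2 + 1/m (J(m) = 1 + (m/m + 2/m)/2 = 1 + (1 + 2/m)/2 = 1 + (½ + 1/m) = 3/2 + 1/m)
B = 497/6 (B = 9² + (3/2 + 1/3) = 81 + (3/2 + ⅓) = 81 + 11/6 = 497/6 ≈ 82.833)
B*151 - 107 = (497/6)*151 - 107 = 75047/6 - 107 = 74405/6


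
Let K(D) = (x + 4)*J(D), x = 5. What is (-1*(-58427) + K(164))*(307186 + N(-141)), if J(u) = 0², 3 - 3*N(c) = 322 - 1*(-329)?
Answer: 17935336190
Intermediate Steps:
N(c) = -216 (N(c) = 1 - (322 - 1*(-329))/3 = 1 - (322 + 329)/3 = 1 - ⅓*651 = 1 - 217 = -216)
J(u) = 0
K(D) = 0 (K(D) = (5 + 4)*0 = 9*0 = 0)
(-1*(-58427) + K(164))*(307186 + N(-141)) = (-1*(-58427) + 0)*(307186 - 216) = (58427 + 0)*306970 = 58427*306970 = 17935336190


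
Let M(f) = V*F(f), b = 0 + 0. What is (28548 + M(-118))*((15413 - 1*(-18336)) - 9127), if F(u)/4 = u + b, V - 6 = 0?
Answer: 633179352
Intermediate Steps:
b = 0
V = 6 (V = 6 + 0 = 6)
F(u) = 4*u (F(u) = 4*(u + 0) = 4*u)
M(f) = 24*f (M(f) = 6*(4*f) = 24*f)
(28548 + M(-118))*((15413 - 1*(-18336)) - 9127) = (28548 + 24*(-118))*((15413 - 1*(-18336)) - 9127) = (28548 - 2832)*((15413 + 18336) - 9127) = 25716*(33749 - 9127) = 25716*24622 = 633179352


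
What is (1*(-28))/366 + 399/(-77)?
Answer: -10585/2013 ≈ -5.2583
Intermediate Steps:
(1*(-28))/366 + 399/(-77) = -28*1/366 + 399*(-1/77) = -14/183 - 57/11 = -10585/2013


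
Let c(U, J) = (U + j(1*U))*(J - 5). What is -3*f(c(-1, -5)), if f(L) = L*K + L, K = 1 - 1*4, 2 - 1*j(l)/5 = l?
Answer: -840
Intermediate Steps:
j(l) = 10 - 5*l
c(U, J) = (-5 + J)*(10 - 4*U) (c(U, J) = (U + (10 - 5*U))*(J - 5) = (U + (10 - 5*U))*(-5 + J) = (10 - 4*U)*(-5 + J) = (-5 + J)*(10 - 4*U))
K = -3 (K = 1 - 4 = -3)
f(L) = -2*L (f(L) = L*(-3) + L = -3*L + L = -2*L)
-3*f(c(-1, -5)) = -(-6)*(-50 + 10*(-5) + 20*(-1) - 4*(-5)*(-1)) = -(-6)*(-50 - 50 - 20 - 20) = -(-6)*(-140) = -3*280 = -840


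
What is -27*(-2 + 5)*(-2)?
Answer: 162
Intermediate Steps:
-27*(-2 + 5)*(-2) = -81*(-2) = -27*(-6) = 162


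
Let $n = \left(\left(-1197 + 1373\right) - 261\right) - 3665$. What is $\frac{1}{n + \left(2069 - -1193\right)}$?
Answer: $- \frac{1}{488} \approx -0.0020492$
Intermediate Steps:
$n = -3750$ ($n = \left(176 - 261\right) - 3665 = -85 - 3665 = -3750$)
$\frac{1}{n + \left(2069 - -1193\right)} = \frac{1}{-3750 + \left(2069 - -1193\right)} = \frac{1}{-3750 + \left(2069 + 1193\right)} = \frac{1}{-3750 + 3262} = \frac{1}{-488} = - \frac{1}{488}$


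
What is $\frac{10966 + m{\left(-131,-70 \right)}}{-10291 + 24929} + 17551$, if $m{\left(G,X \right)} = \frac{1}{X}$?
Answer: $\frac{17984575279}{1024660} \approx 17552.0$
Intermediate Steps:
$\frac{10966 + m{\left(-131,-70 \right)}}{-10291 + 24929} + 17551 = \frac{10966 + \frac{1}{-70}}{-10291 + 24929} + 17551 = \frac{10966 - \frac{1}{70}}{14638} + 17551 = \frac{767619}{70} \cdot \frac{1}{14638} + 17551 = \frac{767619}{1024660} + 17551 = \frac{17984575279}{1024660}$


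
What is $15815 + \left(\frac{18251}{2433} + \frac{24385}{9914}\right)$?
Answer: $\frac{381710120149}{24120762} \approx 15825.0$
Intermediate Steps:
$15815 + \left(\frac{18251}{2433} + \frac{24385}{9914}\right) = 15815 + \frac{240269119}{24120762} = \frac{381710120149}{24120762}$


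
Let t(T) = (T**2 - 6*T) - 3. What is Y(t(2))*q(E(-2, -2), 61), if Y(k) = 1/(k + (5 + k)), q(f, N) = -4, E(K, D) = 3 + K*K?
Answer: 4/17 ≈ 0.23529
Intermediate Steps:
E(K, D) = 3 + K**2
t(T) = -3 + T**2 - 6*T
Y(k) = 1/(5 + 2*k)
Y(t(2))*q(E(-2, -2), 61) = -4/(5 + 2*(-3 + 2**2 - 6*2)) = -4/(5 + 2*(-3 + 4 - 12)) = -4/(5 + 2*(-11)) = -4/(5 - 22) = -4/(-17) = -1/17*(-4) = 4/17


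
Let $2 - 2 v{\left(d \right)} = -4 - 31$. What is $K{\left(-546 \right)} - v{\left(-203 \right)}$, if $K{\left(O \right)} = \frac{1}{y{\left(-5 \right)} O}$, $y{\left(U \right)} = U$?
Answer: $- \frac{25252}{1365} \approx -18.5$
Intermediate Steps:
$v{\left(d \right)} = \frac{37}{2}$ ($v{\left(d \right)} = 1 - \frac{-4 - 31}{2} = 1 - - \frac{35}{2} = 1 + \frac{35}{2} = \frac{37}{2}$)
$K{\left(O \right)} = - \frac{1}{5 O}$ ($K{\left(O \right)} = \frac{1}{\left(-5\right) O} = - \frac{1}{5 O}$)
$K{\left(-546 \right)} - v{\left(-203 \right)} = - \frac{1}{5 \left(-546\right)} - \frac{37}{2} = \left(- \frac{1}{5}\right) \left(- \frac{1}{546}\right) - \frac{37}{2} = \frac{1}{2730} - \frac{37}{2} = - \frac{25252}{1365}$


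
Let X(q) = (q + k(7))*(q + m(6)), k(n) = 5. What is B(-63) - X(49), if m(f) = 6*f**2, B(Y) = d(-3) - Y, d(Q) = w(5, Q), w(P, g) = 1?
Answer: -14246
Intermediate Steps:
d(Q) = 1
B(Y) = 1 - Y
X(q) = (5 + q)*(216 + q) (X(q) = (q + 5)*(q + 6*6**2) = (5 + q)*(q + 6*36) = (5 + q)*(q + 216) = (5 + q)*(216 + q))
B(-63) - X(49) = (1 - 1*(-63)) - (1080 + 49**2 + 221*49) = (1 + 63) - (1080 + 2401 + 10829) = 64 - 1*14310 = 64 - 14310 = -14246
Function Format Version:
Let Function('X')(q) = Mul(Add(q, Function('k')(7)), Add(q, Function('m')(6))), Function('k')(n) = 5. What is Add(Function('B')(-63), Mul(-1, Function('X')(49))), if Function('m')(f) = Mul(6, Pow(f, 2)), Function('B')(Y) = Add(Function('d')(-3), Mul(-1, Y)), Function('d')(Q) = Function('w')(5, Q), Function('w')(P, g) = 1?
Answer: -14246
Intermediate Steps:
Function('d')(Q) = 1
Function('B')(Y) = Add(1, Mul(-1, Y))
Function('X')(q) = Mul(Add(5, q), Add(216, q)) (Function('X')(q) = Mul(Add(q, 5), Add(q, Mul(6, Pow(6, 2)))) = Mul(Add(5, q), Add(q, Mul(6, 36))) = Mul(Add(5, q), Add(q, 216)) = Mul(Add(5, q), Add(216, q)))
Add(Function('B')(-63), Mul(-1, Function('X')(49))) = Add(Add(1, Mul(-1, -63)), Mul(-1, Add(1080, Pow(49, 2), Mul(221, 49)))) = Add(Add(1, 63), Mul(-1, Add(1080, 2401, 10829))) = Add(64, Mul(-1, 14310)) = Add(64, -14310) = -14246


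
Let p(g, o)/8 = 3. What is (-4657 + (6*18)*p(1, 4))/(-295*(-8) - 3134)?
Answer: 2065/774 ≈ 2.6680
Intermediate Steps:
p(g, o) = 24 (p(g, o) = 8*3 = 24)
(-4657 + (6*18)*p(1, 4))/(-295*(-8) - 3134) = (-4657 + (6*18)*24)/(-295*(-8) - 3134) = (-4657 + 108*24)/(2360 - 3134) = (-4657 + 2592)/(-774) = -2065*(-1/774) = 2065/774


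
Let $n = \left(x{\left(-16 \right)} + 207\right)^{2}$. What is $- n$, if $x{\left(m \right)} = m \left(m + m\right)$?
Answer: $-516961$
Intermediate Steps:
$x{\left(m \right)} = 2 m^{2}$ ($x{\left(m \right)} = m 2 m = 2 m^{2}$)
$n = 516961$ ($n = \left(2 \left(-16\right)^{2} + 207\right)^{2} = \left(2 \cdot 256 + 207\right)^{2} = \left(512 + 207\right)^{2} = 719^{2} = 516961$)
$- n = \left(-1\right) 516961 = -516961$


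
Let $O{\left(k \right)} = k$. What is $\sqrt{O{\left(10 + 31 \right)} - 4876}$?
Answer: $i \sqrt{4835} \approx 69.534 i$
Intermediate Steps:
$\sqrt{O{\left(10 + 31 \right)} - 4876} = \sqrt{\left(10 + 31\right) - 4876} = \sqrt{41 - 4876} = \sqrt{-4835} = i \sqrt{4835}$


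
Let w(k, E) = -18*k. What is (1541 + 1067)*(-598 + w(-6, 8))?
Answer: -1277920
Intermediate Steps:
(1541 + 1067)*(-598 + w(-6, 8)) = (1541 + 1067)*(-598 - 18*(-6)) = 2608*(-598 + 108) = 2608*(-490) = -1277920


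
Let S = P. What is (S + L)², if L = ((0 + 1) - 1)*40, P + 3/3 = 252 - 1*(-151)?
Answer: 161604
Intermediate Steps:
P = 402 (P = -1 + (252 - 1*(-151)) = -1 + (252 + 151) = -1 + 403 = 402)
S = 402
L = 0 (L = (1 - 1)*40 = 0*40 = 0)
(S + L)² = (402 + 0)² = 402² = 161604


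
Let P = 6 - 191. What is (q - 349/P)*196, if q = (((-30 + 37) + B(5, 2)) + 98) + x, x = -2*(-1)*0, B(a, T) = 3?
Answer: 3984484/185 ≈ 21538.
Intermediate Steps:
P = -185
x = 0 (x = 2*0 = 0)
q = 108 (q = (((-30 + 37) + 3) + 98) + 0 = ((7 + 3) + 98) + 0 = (10 + 98) + 0 = 108 + 0 = 108)
(q - 349/P)*196 = (108 - 349/(-185))*196 = (108 - 349*(-1/185))*196 = (108 + 349/185)*196 = (20329/185)*196 = 3984484/185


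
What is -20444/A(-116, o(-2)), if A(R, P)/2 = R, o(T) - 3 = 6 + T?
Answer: 5111/58 ≈ 88.121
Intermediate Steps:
o(T) = 9 + T (o(T) = 3 + (6 + T) = 9 + T)
A(R, P) = 2*R
-20444/A(-116, o(-2)) = -20444/(2*(-116)) = -20444/(-232) = -20444*(-1/232) = 5111/58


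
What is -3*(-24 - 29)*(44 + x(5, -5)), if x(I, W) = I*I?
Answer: 10971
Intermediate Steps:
x(I, W) = I**2
-3*(-24 - 29)*(44 + x(5, -5)) = -3*(-24 - 29)*(44 + 5**2) = -(-159)*(44 + 25) = -(-159)*69 = -3*(-3657) = 10971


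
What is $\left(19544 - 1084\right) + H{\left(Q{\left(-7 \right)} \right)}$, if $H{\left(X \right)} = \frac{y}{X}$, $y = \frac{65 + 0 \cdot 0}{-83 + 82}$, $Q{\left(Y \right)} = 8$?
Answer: $\frac{147615}{8} \approx 18452.0$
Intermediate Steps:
$y = -65$ ($y = \frac{65 + 0}{-1} = 65 \left(-1\right) = -65$)
$H{\left(X \right)} = - \frac{65}{X}$
$\left(19544 - 1084\right) + H{\left(Q{\left(-7 \right)} \right)} = \left(19544 - 1084\right) - \frac{65}{8} = 18460 - \frac{65}{8} = \frac{147615}{8}$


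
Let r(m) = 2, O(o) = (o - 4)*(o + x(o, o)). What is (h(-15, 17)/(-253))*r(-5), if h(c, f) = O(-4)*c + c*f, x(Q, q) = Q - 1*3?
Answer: 3150/253 ≈ 12.451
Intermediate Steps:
x(Q, q) = -3 + Q (x(Q, q) = Q - 3 = -3 + Q)
O(o) = (-4 + o)*(-3 + 2*o) (O(o) = (o - 4)*(o + (-3 + o)) = (-4 + o)*(-3 + 2*o))
h(c, f) = 88*c + c*f (h(c, f) = (12 - 11*(-4) + 2*(-4)**2)*c + c*f = (12 + 44 + 2*16)*c + c*f = (12 + 44 + 32)*c + c*f = 88*c + c*f)
(h(-15, 17)/(-253))*r(-5) = (-15*(88 + 17)/(-253))*2 = (-15*105*(-1/253))*2 = -1575*(-1/253)*2 = (1575/253)*2 = 3150/253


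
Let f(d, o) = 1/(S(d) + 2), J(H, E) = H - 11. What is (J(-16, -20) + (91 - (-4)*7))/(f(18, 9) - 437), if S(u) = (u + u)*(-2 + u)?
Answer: -53176/252585 ≈ -0.21053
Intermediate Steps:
S(u) = 2*u*(-2 + u) (S(u) = (2*u)*(-2 + u) = 2*u*(-2 + u))
J(H, E) = -11 + H
f(d, o) = 1/(2 + 2*d*(-2 + d)) (f(d, o) = 1/(2*d*(-2 + d) + 2) = 1/(2 + 2*d*(-2 + d)))
(J(-16, -20) + (91 - (-4)*7))/(f(18, 9) - 437) = ((-11 - 16) + (91 - (-4)*7))/(1/(2*(1 + 18*(-2 + 18))) - 437) = (-27 + (91 - 1*(-28)))/(1/(2*(1 + 18*16)) - 437) = (-27 + (91 + 28))/(1/(2*(1 + 288)) - 437) = (-27 + 119)/((1/2)/289 - 437) = 92/((1/2)*(1/289) - 437) = 92/(1/578 - 437) = 92/(-252585/578) = 92*(-578/252585) = -53176/252585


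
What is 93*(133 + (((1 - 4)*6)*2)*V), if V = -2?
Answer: 19065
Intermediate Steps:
93*(133 + (((1 - 4)*6)*2)*V) = 93*(133 + (((1 - 4)*6)*2)*(-2)) = 93*(133 + (-3*6*2)*(-2)) = 93*(133 - 18*2*(-2)) = 93*(133 - 36*(-2)) = 93*(133 + 72) = 93*205 = 19065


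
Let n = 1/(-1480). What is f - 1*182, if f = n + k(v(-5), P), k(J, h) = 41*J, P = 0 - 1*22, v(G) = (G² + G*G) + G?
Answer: 2461239/1480 ≈ 1663.0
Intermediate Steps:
v(G) = G + 2*G² (v(G) = (G² + G²) + G = 2*G² + G = G + 2*G²)
P = -22 (P = 0 - 22 = -22)
n = -1/1480 ≈ -0.00067568
f = 2730599/1480 (f = -1/1480 + 41*(-5*(1 + 2*(-5))) = -1/1480 + 41*(-5*(1 - 10)) = -1/1480 + 41*(-5*(-9)) = -1/1480 + 41*45 = -1/1480 + 1845 = 2730599/1480 ≈ 1845.0)
f - 1*182 = 2730599/1480 - 1*182 = 2730599/1480 - 182 = 2461239/1480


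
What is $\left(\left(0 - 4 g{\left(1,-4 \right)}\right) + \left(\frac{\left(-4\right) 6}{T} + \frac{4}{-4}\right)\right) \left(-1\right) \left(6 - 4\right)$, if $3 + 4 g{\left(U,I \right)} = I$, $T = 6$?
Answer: $-4$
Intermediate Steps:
$g{\left(U,I \right)} = - \frac{3}{4} + \frac{I}{4}$
$\left(\left(0 - 4 g{\left(1,-4 \right)}\right) + \left(\frac{\left(-4\right) 6}{T} + \frac{4}{-4}\right)\right) \left(-1\right) \left(6 - 4\right) = \left(\left(0 - 4 \left(- \frac{3}{4} + \frac{1}{4} \left(-4\right)\right)\right) + \left(\frac{\left(-4\right) 6}{6} + \frac{4}{-4}\right)\right) \left(-1\right) \left(6 - 4\right) = \left(\left(0 - 4 \left(- \frac{3}{4} - 1\right)\right) + \left(\left(-24\right) \frac{1}{6} + 4 \left(- \frac{1}{4}\right)\right)\right) \left(-1\right) 2 = \left(\left(0 - -7\right) - 5\right) \left(-1\right) 2 = \left(\left(0 + 7\right) - 5\right) \left(-1\right) 2 = \left(7 - 5\right) \left(-1\right) 2 = 2 \left(-1\right) 2 = \left(-2\right) 2 = -4$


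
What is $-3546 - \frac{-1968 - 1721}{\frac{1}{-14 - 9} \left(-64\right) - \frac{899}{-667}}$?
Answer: $- \frac{252023}{95} \approx -2652.9$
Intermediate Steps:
$-3546 - \frac{-1968 - 1721}{\frac{1}{-14 - 9} \left(-64\right) - \frac{899}{-667}} = -3546 - - \frac{3689}{\frac{1}{-23} \left(-64\right) - - \frac{31}{23}} = -3546 - - \frac{3689}{\left(- \frac{1}{23}\right) \left(-64\right) + \frac{31}{23}} = -3546 - - \frac{3689}{\frac{64}{23} + \frac{31}{23}} = -3546 - - \frac{3689}{\frac{95}{23}} = -3546 - \left(-3689\right) \frac{23}{95} = -3546 - - \frac{84847}{95} = -3546 + \frac{84847}{95} = - \frac{252023}{95}$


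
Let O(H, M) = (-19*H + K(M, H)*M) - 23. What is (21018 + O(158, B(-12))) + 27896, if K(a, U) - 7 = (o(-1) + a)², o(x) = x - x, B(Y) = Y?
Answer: 44077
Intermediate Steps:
o(x) = 0
K(a, U) = 7 + a² (K(a, U) = 7 + (0 + a)² = 7 + a²)
O(H, M) = -23 - 19*H + M*(7 + M²) (O(H, M) = (-19*H + (7 + M²)*M) - 23 = (-19*H + M*(7 + M²)) - 23 = -23 - 19*H + M*(7 + M²))
(21018 + O(158, B(-12))) + 27896 = (21018 + (-23 - 19*158 - 12*(7 + (-12)²))) + 27896 = (21018 + (-23 - 3002 - 12*(7 + 144))) + 27896 = (21018 + (-23 - 3002 - 12*151)) + 27896 = (21018 + (-23 - 3002 - 1812)) + 27896 = (21018 - 4837) + 27896 = 16181 + 27896 = 44077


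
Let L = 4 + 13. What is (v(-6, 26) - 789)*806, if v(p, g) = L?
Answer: -622232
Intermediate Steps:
L = 17
v(p, g) = 17
(v(-6, 26) - 789)*806 = (17 - 789)*806 = -772*806 = -622232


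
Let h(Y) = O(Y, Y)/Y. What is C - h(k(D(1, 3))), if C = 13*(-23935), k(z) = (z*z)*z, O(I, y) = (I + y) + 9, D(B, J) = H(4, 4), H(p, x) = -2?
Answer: -2489247/8 ≈ -3.1116e+5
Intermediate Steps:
D(B, J) = -2
O(I, y) = 9 + I + y
k(z) = z³ (k(z) = z²*z = z³)
C = -311155
h(Y) = (9 + 2*Y)/Y (h(Y) = (9 + Y + Y)/Y = (9 + 2*Y)/Y)
C - h(k(D(1, 3))) = -311155 - (2 + 9/((-2)³)) = -311155 - (2 + 9/(-8)) = -311155 - (2 + 9*(-⅛)) = -311155 - (2 - 9/8) = -311155 - 1*7/8 = -311155 - 7/8 = -2489247/8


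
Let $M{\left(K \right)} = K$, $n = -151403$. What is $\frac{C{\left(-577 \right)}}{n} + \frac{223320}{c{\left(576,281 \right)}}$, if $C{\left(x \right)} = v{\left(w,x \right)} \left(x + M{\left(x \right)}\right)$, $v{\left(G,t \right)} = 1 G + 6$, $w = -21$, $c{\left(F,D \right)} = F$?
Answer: $\frac{1408389475}{3633672} \approx 387.59$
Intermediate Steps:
$v{\left(G,t \right)} = 6 + G$ ($v{\left(G,t \right)} = G + 6 = 6 + G$)
$C{\left(x \right)} = - 30 x$ ($C{\left(x \right)} = \left(6 - 21\right) \left(x + x\right) = - 15 \cdot 2 x = - 30 x$)
$\frac{C{\left(-577 \right)}}{n} + \frac{223320}{c{\left(576,281 \right)}} = \frac{\left(-30\right) \left(-577\right)}{-151403} + \frac{223320}{576} = 17310 \left(- \frac{1}{151403}\right) + 223320 \cdot \frac{1}{576} = - \frac{17310}{151403} + \frac{9305}{24} = \frac{1408389475}{3633672}$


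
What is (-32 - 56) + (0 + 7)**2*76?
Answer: 3636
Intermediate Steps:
(-32 - 56) + (0 + 7)**2*76 = -88 + 7**2*76 = -88 + 49*76 = -88 + 3724 = 3636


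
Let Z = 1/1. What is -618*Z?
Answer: -618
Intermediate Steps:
Z = 1
-618*Z = -618*1 = -618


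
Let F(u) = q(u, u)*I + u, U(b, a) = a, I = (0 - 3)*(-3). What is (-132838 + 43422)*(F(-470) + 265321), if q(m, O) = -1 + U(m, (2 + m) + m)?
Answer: -22926262400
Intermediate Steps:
I = 9 (I = -3*(-3) = 9)
q(m, O) = 1 + 2*m (q(m, O) = -1 + ((2 + m) + m) = -1 + (2 + 2*m) = 1 + 2*m)
F(u) = 9 + 19*u (F(u) = (1 + 2*u)*9 + u = (9 + 18*u) + u = 9 + 19*u)
(-132838 + 43422)*(F(-470) + 265321) = (-132838 + 43422)*((9 + 19*(-470)) + 265321) = -89416*((9 - 8930) + 265321) = -89416*(-8921 + 265321) = -89416*256400 = -22926262400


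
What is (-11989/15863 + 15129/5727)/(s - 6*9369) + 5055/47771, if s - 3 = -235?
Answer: 8164371721849/77179700494559 ≈ 0.10578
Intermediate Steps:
s = -232 (s = 3 - 235 = -232)
(-11989/15863 + 15129/5727)/(s - 6*9369) + 5055/47771 = (-11989/15863 + 15129/5727)/(-232 - 6*9369) + 5055/47771 = (-11989*1/15863 + 15129*(1/5727))/(-232 - 1*56214) + 5055*(1/47771) = (-11989/15863 + 5043/1909)/(-232 - 56214) + 5055/47771 = (57110108/30282467)/(-56446) + 5055/47771 = (57110108/30282467)*(-1/56446) + 5055/47771 = -28555054/854662066141 + 5055/47771 = 8164371721849/77179700494559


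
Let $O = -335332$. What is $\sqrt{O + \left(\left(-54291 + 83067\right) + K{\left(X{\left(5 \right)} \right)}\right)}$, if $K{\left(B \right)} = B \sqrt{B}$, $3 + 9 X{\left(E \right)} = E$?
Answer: $\frac{\sqrt{-24831036 + 6 \sqrt{2}}}{9} \approx 553.67 i$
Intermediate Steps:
$X{\left(E \right)} = - \frac{1}{3} + \frac{E}{9}$
$K{\left(B \right)} = B^{\frac{3}{2}}$
$\sqrt{O + \left(\left(-54291 + 83067\right) + K{\left(X{\left(5 \right)} \right)}\right)} = \sqrt{-335332 + \left(\left(-54291 + 83067\right) + \left(- \frac{1}{3} + \frac{1}{9} \cdot 5\right)^{\frac{3}{2}}\right)} = \sqrt{-335332 + \left(28776 + \left(- \frac{1}{3} + \frac{5}{9}\right)^{\frac{3}{2}}\right)} = \sqrt{-335332 + \left(28776 + \left(\frac{2}{9}\right)^{\frac{3}{2}}\right)} = \sqrt{-335332 + \left(28776 + \frac{2 \sqrt{2}}{27}\right)} = \sqrt{-306556 + \frac{2 \sqrt{2}}{27}}$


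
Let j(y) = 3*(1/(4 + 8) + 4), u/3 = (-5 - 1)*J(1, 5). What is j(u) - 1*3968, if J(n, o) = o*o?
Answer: -15823/4 ≈ -3955.8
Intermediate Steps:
J(n, o) = o²
u = -450 (u = 3*((-5 - 1)*5²) = 3*(-6*25) = 3*(-150) = -450)
j(y) = 49/4 (j(y) = 3*(1/12 + 4) = 3*(49/12) = 49/4)
j(u) - 1*3968 = 49/4 - 1*3968 = 49/4 - 3968 = -15823/4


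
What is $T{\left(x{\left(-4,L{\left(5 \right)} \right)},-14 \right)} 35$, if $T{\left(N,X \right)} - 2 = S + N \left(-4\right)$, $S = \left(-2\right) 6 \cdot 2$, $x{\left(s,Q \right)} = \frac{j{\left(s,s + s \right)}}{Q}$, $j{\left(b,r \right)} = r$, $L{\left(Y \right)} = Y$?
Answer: $-546$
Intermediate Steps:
$x{\left(s,Q \right)} = \frac{2 s}{Q}$ ($x{\left(s,Q \right)} = \frac{s + s}{Q} = \frac{2 s}{Q}$)
$S = -24$ ($S = \left(-12\right) 2 = -24$)
$T{\left(N,X \right)} = -22 - 4 N$ ($T{\left(N,X \right)} = 2 + \left(-24 + N \left(-4\right)\right) = 2 - \left(24 + 4 N\right) = -22 - 4 N$)
$T{\left(x{\left(-4,L{\left(5 \right)} \right)},-14 \right)} 35 = \left(-22 - 4 \cdot 2 \left(-4\right) \frac{1}{5}\right) 35 = \left(-22 - - \frac{32}{5}\right) 35 = \left(-22 + \frac{32}{5}\right) 35 = \left(- \frac{78}{5}\right) 35 = -546$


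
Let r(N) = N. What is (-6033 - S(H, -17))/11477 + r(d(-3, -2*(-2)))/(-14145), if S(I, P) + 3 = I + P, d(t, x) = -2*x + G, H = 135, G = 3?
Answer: -755705/1411671 ≈ -0.53533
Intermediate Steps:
d(t, x) = 3 - 2*x (d(t, x) = -2*x + 3 = 3 - 2*x)
S(I, P) = -3 + I + P (S(I, P) = -3 + (I + P) = -3 + I + P)
(-6033 - S(H, -17))/11477 + r(d(-3, -2*(-2)))/(-14145) = (-6033 - (-3 + 135 - 17))/11477 + (3 - (-4)*(-2))/(-14145) = (-6033 - 1*115)*(1/11477) + (3 - 2*4)*(-1/14145) = (-6033 - 115)*(1/11477) + (3 - 8)*(-1/14145) = -6148*1/11477 - 5*(-1/14145) = -6148/11477 + 1/2829 = -755705/1411671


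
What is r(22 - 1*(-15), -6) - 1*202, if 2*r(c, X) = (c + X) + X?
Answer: -379/2 ≈ -189.50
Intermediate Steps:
r(c, X) = X + c/2 (r(c, X) = ((c + X) + X)/2 = ((X + c) + X)/2 = (c + 2*X)/2 = X + c/2)
r(22 - 1*(-15), -6) - 1*202 = (-6 + (22 - 1*(-15))/2) - 1*202 = (-6 + (22 + 15)/2) - 202 = (-6 + (1/2)*37) - 202 = (-6 + 37/2) - 202 = 25/2 - 202 = -379/2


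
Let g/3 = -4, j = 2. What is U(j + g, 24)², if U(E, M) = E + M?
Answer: 196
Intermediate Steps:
g = -12 (g = 3*(-4) = -12)
U(j + g, 24)² = ((2 - 12) + 24)² = (-10 + 24)² = 14² = 196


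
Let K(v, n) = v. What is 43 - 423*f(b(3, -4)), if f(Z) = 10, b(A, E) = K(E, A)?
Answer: -4187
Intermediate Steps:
b(A, E) = E
43 - 423*f(b(3, -4)) = 43 - 423*10 = 43 - 4230 = -4187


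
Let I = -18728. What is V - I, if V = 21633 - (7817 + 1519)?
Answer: 31025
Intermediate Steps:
V = 12297 (V = 21633 - 1*9336 = 21633 - 9336 = 12297)
V - I = 12297 - 1*(-18728) = 12297 + 18728 = 31025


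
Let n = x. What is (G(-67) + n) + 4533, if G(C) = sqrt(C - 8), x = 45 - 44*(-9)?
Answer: 4974 + 5*I*sqrt(3) ≈ 4974.0 + 8.6602*I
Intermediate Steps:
x = 441 (x = 45 + 396 = 441)
G(C) = sqrt(-8 + C)
n = 441
(G(-67) + n) + 4533 = (sqrt(-8 - 67) + 441) + 4533 = (sqrt(-75) + 441) + 4533 = (5*I*sqrt(3) + 441) + 4533 = (441 + 5*I*sqrt(3)) + 4533 = 4974 + 5*I*sqrt(3)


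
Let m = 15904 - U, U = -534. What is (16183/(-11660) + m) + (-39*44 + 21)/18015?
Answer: 230171409717/14003660 ≈ 16437.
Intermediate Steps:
m = 16438 (m = 15904 - 1*(-534) = 15904 + 534 = 16438)
(16183/(-11660) + m) + (-39*44 + 21)/18015 = (16183/(-11660) + 16438) + (-39*44 + 21)/18015 = (16183*(-1/11660) + 16438) + (-1716 + 21)*(1/18015) = (-16183/11660 + 16438) - 1695*1/18015 = 191650897/11660 - 113/1201 = 230171409717/14003660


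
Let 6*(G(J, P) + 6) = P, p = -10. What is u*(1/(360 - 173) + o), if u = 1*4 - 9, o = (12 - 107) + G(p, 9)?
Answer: 186055/374 ≈ 497.47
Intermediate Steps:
G(J, P) = -6 + P/6
o = -199/2 (o = (12 - 107) + (-6 + (⅙)*9) = -95 + (-6 + 3/2) = -95 - 9/2 = -199/2 ≈ -99.500)
u = -5 (u = 4 - 9 = -5)
u*(1/(360 - 173) + o) = -5*(1/(360 - 173) - 199/2) = -5*(1/187 - 199/2) = -5*(-37211/374) = 186055/374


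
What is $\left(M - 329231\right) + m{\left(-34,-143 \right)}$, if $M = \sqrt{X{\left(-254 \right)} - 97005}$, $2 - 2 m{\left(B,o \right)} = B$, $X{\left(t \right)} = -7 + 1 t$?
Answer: $-329213 + i \sqrt{97266} \approx -3.2921 \cdot 10^{5} + 311.88 i$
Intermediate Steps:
$X{\left(t \right)} = -7 + t$
$m{\left(B,o \right)} = 1 - \frac{B}{2}$
$M = i \sqrt{97266}$ ($M = \sqrt{\left(-7 - 254\right) - 97005} = \sqrt{-261 - 97005} = \sqrt{-97266} = i \sqrt{97266} \approx 311.88 i$)
$\left(M - 329231\right) + m{\left(-34,-143 \right)} = \left(i \sqrt{97266} - 329231\right) + \left(1 - -17\right) = \left(-329231 + i \sqrt{97266}\right) + \left(1 + 17\right) = \left(-329231 + i \sqrt{97266}\right) + 18 = -329213 + i \sqrt{97266}$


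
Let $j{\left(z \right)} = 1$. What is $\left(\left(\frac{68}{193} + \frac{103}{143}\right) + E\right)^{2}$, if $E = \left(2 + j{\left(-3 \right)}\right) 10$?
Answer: $\frac{735431450329}{761704801} \approx 965.51$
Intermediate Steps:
$E = 30$ ($E = \left(2 + 1\right) 10 = 3 \cdot 10 = 30$)
$\left(\left(\frac{68}{193} + \frac{103}{143}\right) + E\right)^{2} = \left(\left(\frac{68}{193} + \frac{103}{143}\right) + 30\right)^{2} = \left(\frac{29603}{27599} + 30\right)^{2} = \left(\frac{857573}{27599}\right)^{2} = \frac{735431450329}{761704801}$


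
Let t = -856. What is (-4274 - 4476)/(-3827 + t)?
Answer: 1250/669 ≈ 1.8685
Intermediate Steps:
(-4274 - 4476)/(-3827 + t) = (-4274 - 4476)/(-3827 - 856) = -8750/(-4683) = -8750*(-1/4683) = 1250/669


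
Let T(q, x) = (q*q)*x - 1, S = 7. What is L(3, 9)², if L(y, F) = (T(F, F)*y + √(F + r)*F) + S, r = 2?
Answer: 4801372 + 39438*√11 ≈ 4.9322e+6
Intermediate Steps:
T(q, x) = -1 + x*q² (T(q, x) = q²*x - 1 = x*q² - 1 = -1 + x*q²)
L(y, F) = 7 + F*√(2 + F) + y*(-1 + F³) (L(y, F) = ((-1 + F*F²)*y + √(F + 2)*F) + 7 = ((-1 + F³)*y + √(2 + F)*F) + 7 = (y*(-1 + F³) + F*√(2 + F)) + 7 = (F*√(2 + F) + y*(-1 + F³)) + 7 = 7 + F*√(2 + F) + y*(-1 + F³))
L(3, 9)² = (7 + 9*√(2 + 9) + 3*(-1 + 9³))² = (7 + 9*√11 + 3*(-1 + 729))² = (7 + 9*√11 + 3*728)² = (7 + 9*√11 + 2184)² = (2191 + 9*√11)²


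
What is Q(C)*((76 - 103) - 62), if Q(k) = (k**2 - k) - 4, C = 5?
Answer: -1424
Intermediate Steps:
Q(k) = -4 + k**2 - k
Q(C)*((76 - 103) - 62) = (-4 + 5**2 - 1*5)*((76 - 103) - 62) = (-4 + 25 - 5)*(-27 - 62) = 16*(-89) = -1424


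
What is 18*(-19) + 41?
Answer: -301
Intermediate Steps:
18*(-19) + 41 = -342 + 41 = -301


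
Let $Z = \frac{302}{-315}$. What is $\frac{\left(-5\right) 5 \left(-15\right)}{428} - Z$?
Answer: $\frac{247381}{134820} \approx 1.8349$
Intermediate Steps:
$Z = - \frac{302}{315}$ ($Z = 302 \left(- \frac{1}{315}\right) = - \frac{302}{315} \approx -0.95873$)
$\frac{\left(-5\right) 5 \left(-15\right)}{428} - Z = \frac{\left(-5\right) 5 \left(-15\right)}{428} - - \frac{302}{315} = \left(-25\right) \left(-15\right) \frac{1}{428} + \frac{302}{315} = 375 \cdot \frac{1}{428} + \frac{302}{315} = \frac{375}{428} + \frac{302}{315} = \frac{247381}{134820}$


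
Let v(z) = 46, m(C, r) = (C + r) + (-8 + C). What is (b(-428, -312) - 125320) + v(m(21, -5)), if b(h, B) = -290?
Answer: -125564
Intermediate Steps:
m(C, r) = -8 + r + 2*C
(b(-428, -312) - 125320) + v(m(21, -5)) = (-290 - 125320) + 46 = -125610 + 46 = -125564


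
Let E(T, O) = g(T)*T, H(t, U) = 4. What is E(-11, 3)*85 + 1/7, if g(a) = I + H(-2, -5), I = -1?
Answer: -19634/7 ≈ -2804.9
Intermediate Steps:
g(a) = 3 (g(a) = -1 + 4 = 3)
E(T, O) = 3*T
E(-11, 3)*85 + 1/7 = (3*(-11))*85 + 1/7 = -33*85 + 1/7 = -2805 + 1/7 = -19634/7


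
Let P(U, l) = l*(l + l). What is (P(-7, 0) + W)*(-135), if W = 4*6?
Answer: -3240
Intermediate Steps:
P(U, l) = 2*l**2 (P(U, l) = l*(2*l) = 2*l**2)
W = 24
(P(-7, 0) + W)*(-135) = (2*0**2 + 24)*(-135) = (2*0 + 24)*(-135) = (0 + 24)*(-135) = 24*(-135) = -3240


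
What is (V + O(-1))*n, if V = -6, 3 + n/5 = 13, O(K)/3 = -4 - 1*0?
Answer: -900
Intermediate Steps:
O(K) = -12 (O(K) = 3*(-4 - 1*0) = 3*(-4 + 0) = 3*(-4) = -12)
n = 50 (n = -15 + 5*13 = -15 + 65 = 50)
(V + O(-1))*n = (-6 - 12)*50 = -18*50 = -900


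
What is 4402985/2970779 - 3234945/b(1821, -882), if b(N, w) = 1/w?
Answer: 8476290489243695/2970779 ≈ 2.8532e+9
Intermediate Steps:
4402985/2970779 - 3234945/b(1821, -882) = 4402985/2970779 - 3234945/(1/(-882)) = 4402985*(1/2970779) - 3234945/(-1/882) = 4402985/2970779 - 3234945*(-882) = 4402985/2970779 + 2853221490 = 8476290489243695/2970779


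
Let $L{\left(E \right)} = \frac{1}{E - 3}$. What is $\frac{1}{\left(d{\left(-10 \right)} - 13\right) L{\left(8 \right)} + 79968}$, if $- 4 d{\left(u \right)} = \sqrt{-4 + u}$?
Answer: $\frac{15993080}{1278893039439} + \frac{10 i \sqrt{14}}{1278893039439} \approx 1.2505 \cdot 10^{-5} + 2.9257 \cdot 10^{-11} i$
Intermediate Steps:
$d{\left(u \right)} = - \frac{\sqrt{-4 + u}}{4}$
$L{\left(E \right)} = \frac{1}{-3 + E}$
$\frac{1}{\left(d{\left(-10 \right)} - 13\right) L{\left(8 \right)} + 79968} = \frac{1}{\frac{- \frac{\sqrt{-4 - 10}}{4} - 13}{-3 + 8} + 79968} = \frac{1}{\frac{- \frac{\sqrt{-14}}{4} - 13}{5} + 79968} = \frac{1}{\left(- \frac{i \sqrt{14}}{4} - 13\right) \frac{1}{5} + 79968} = \frac{1}{\left(-13 - \frac{i \sqrt{14}}{4}\right) \frac{1}{5} + 79968} = \frac{1}{\left(- \frac{13}{5} - \frac{i \sqrt{14}}{20}\right) + 79968} = \frac{1}{\frac{399827}{5} - \frac{i \sqrt{14}}{20}}$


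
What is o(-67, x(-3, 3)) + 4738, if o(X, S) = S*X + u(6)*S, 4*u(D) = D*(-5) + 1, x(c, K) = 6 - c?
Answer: 16279/4 ≈ 4069.8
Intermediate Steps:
u(D) = 1/4 - 5*D/4 (u(D) = (D*(-5) + 1)/4 = (-5*D + 1)/4 = (1 - 5*D)/4 = 1/4 - 5*D/4)
o(X, S) = -29*S/4 + S*X (o(X, S) = S*X + (1/4 - 5/4*6)*S = S*X + (1/4 - 15/2)*S = S*X - 29*S/4 = -29*S/4 + S*X)
o(-67, x(-3, 3)) + 4738 = (6 - 1*(-3))*(-29 + 4*(-67))/4 + 4738 = (6 + 3)*(-29 - 268)/4 + 4738 = (1/4)*9*(-297) + 4738 = -2673/4 + 4738 = 16279/4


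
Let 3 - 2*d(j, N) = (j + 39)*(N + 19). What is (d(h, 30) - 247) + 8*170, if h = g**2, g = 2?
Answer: 61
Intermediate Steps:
h = 4 (h = 2**2 = 4)
d(j, N) = 3/2 - (19 + N)*(39 + j)/2 (d(j, N) = 3/2 - (j + 39)*(N + 19)/2 = 3/2 - (39 + j)*(19 + N)/2 = 3/2 - (19 + N)*(39 + j)/2)
(d(h, 30) - 247) + 8*170 = ((-369 - 39/2*30 - 19/2*4 - 1/2*30*4) - 247) + 8*170 = ((-369 - 585 - 38 - 60) - 247) + 1360 = (-1052 - 247) + 1360 = -1299 + 1360 = 61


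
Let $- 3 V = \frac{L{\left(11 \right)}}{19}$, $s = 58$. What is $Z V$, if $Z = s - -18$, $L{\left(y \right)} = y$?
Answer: $- \frac{44}{3} \approx -14.667$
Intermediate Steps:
$Z = 76$ ($Z = 58 - -18 = 58 + 18 = 76$)
$V = - \frac{11}{57}$ ($V = - \frac{11 \cdot \frac{1}{19}}{3} = \left(- \frac{1}{3}\right) \frac{11}{19} = - \frac{11}{57} \approx -0.19298$)
$Z V = 76 \left(- \frac{11}{57}\right) = - \frac{44}{3}$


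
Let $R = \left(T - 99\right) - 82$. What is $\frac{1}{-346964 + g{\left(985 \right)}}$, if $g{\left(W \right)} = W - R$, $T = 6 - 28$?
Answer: $- \frac{1}{345776} \approx -2.892 \cdot 10^{-6}$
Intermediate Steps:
$T = -22$ ($T = 6 - 28 = -22$)
$R = -203$ ($R = \left(-22 - 99\right) - 82 = -121 - 82 = -203$)
$g{\left(W \right)} = 203 + W$ ($g{\left(W \right)} = W - -203 = W + 203 = 203 + W$)
$\frac{1}{-346964 + g{\left(985 \right)}} = \frac{1}{-346964 + \left(203 + 985\right)} = \frac{1}{-346964 + 1188} = \frac{1}{-345776} = - \frac{1}{345776}$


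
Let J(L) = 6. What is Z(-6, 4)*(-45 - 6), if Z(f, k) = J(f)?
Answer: -306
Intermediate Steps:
Z(f, k) = 6
Z(-6, 4)*(-45 - 6) = 6*(-45 - 6) = 6*(-51) = -306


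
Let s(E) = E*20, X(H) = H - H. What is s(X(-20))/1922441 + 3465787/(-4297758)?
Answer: -3465787/4297758 ≈ -0.80642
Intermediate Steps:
X(H) = 0
s(E) = 20*E
s(X(-20))/1922441 + 3465787/(-4297758) = (20*0)/1922441 + 3465787/(-4297758) = 0*(1/1922441) + 3465787*(-1/4297758) = 0 - 3465787/4297758 = -3465787/4297758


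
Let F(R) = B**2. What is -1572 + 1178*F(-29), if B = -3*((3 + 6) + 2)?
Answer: 1281270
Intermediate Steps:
B = -33 (B = -3*(9 + 2) = -3*11 = -33)
F(R) = 1089 (F(R) = (-33)**2 = 1089)
-1572 + 1178*F(-29) = -1572 + 1178*1089 = -1572 + 1282842 = 1281270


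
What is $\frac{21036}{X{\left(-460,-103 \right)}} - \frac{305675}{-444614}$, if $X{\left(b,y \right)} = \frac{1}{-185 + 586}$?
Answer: $\frac{3750513247379}{444614} \approx 8.4354 \cdot 10^{6}$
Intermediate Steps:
$X{\left(b,y \right)} = \frac{1}{401}$
$\frac{21036}{X{\left(-460,-103 \right)}} - \frac{305675}{-444614} = 21036 \frac{1}{\frac{1}{401}} - \frac{305675}{-444614} = 21036 \cdot 401 - - \frac{305675}{444614} = 8435436 + \frac{305675}{444614} = \frac{3750513247379}{444614}$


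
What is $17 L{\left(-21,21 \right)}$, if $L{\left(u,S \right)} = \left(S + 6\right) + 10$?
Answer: $629$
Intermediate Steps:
$L{\left(u,S \right)} = 16 + S$ ($L{\left(u,S \right)} = \left(6 + S\right) + 10 = 16 + S$)
$17 L{\left(-21,21 \right)} = 17 \left(16 + 21\right) = 17 \cdot 37 = 629$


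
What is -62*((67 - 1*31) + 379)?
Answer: -25730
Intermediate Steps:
-62*((67 - 1*31) + 379) = -62*((67 - 31) + 379) = -62*(36 + 379) = -62*415 = -25730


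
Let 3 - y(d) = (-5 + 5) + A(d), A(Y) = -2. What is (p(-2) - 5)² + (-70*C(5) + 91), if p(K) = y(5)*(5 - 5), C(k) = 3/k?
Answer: 74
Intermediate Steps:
y(d) = 5 (y(d) = 3 - ((-5 + 5) - 2) = 3 - (0 - 2) = 3 - 1*(-2) = 3 + 2 = 5)
p(K) = 0 (p(K) = 5*(5 - 5) = 5*0 = 0)
(p(-2) - 5)² + (-70*C(5) + 91) = (0 - 5)² + (-210/5 + 91) = (-5)² + (-210/5 + 91) = 25 + (-70*⅗ + 91) = 25 + (-42 + 91) = 25 + 49 = 74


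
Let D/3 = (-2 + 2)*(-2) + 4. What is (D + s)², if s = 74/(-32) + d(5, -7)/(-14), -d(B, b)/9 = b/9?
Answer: 21609/256 ≈ 84.410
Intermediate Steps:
D = 12 (D = 3*((-2 + 2)*(-2) + 4) = 3*(0*(-2) + 4) = 3*(0 + 4) = 3*4 = 12)
d(B, b) = -b (d(B, b) = -9*b/9 = -b)
s = -45/16 (s = 74/(-32) - 1*(-7)/(-14) = 74*(-1/32) + 7*(-1/14) = -37/16 - ½ = -45/16 ≈ -2.8125)
(D + s)² = (12 - 45/16)² = (147/16)² = 21609/256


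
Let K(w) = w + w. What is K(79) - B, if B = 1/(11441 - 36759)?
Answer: 4000245/25318 ≈ 158.00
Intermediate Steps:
B = -1/25318 (B = 1/(-25318) = -1/25318 ≈ -3.9498e-5)
K(w) = 2*w
K(79) - B = 2*79 - 1*(-1/25318) = 158 + 1/25318 = 4000245/25318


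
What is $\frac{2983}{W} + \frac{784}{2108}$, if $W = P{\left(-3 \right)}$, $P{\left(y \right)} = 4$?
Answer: $\frac{1572825}{2108} \approx 746.12$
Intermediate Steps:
$W = 4$
$\frac{2983}{W} + \frac{784}{2108} = \frac{2983}{4} + \frac{784}{2108} = 2983 \cdot \frac{1}{4} + 784 \cdot \frac{1}{2108} = \frac{2983}{4} + \frac{196}{527} = \frac{1572825}{2108}$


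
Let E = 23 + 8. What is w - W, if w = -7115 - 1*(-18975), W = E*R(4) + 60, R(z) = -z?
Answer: 11924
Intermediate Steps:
E = 31
W = -64 (W = 31*(-1*4) + 60 = 31*(-4) + 60 = -124 + 60 = -64)
w = 11860 (w = -7115 + 18975 = 11860)
w - W = 11860 - 1*(-64) = 11860 + 64 = 11924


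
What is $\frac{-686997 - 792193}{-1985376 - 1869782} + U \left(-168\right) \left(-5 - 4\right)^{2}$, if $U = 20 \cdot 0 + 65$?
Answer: $- \frac{1704981437485}{1927579} \approx -8.8452 \cdot 10^{5}$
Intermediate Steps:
$U = 65$ ($U = 0 + 65 = 65$)
$\frac{-686997 - 792193}{-1985376 - 1869782} + U \left(-168\right) \left(-5 - 4\right)^{2} = \frac{-686997 - 792193}{-1985376 - 1869782} + 65 \left(-168\right) \left(-5 - 4\right)^{2} = - \frac{1479190}{-3855158} - 10920 \left(-9\right)^{2} = \left(-1479190\right) \left(- \frac{1}{3855158}\right) - 884520 = \frac{739595}{1927579} - 884520 = - \frac{1704981437485}{1927579}$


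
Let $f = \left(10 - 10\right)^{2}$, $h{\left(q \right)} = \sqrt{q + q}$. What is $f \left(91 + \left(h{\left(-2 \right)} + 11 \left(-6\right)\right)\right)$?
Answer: $0$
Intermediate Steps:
$h{\left(q \right)} = \sqrt{2} \sqrt{q}$ ($h{\left(q \right)} = \sqrt{2 q} = \sqrt{2} \sqrt{q}$)
$f = 0$ ($f = 0^{2} = 0$)
$f \left(91 + \left(h{\left(-2 \right)} + 11 \left(-6\right)\right)\right) = 0 \left(91 + \left(\sqrt{2} \sqrt{-2} + 11 \left(-6\right)\right)\right) = 0 \left(91 - \left(66 - \sqrt{2} i \sqrt{2}\right)\right) = 0 \left(91 - \left(66 - 2 i\right)\right) = 0 \left(25 + 2 i\right) = 0$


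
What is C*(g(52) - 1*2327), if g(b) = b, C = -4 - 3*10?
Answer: 77350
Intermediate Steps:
C = -34 (C = -4 - 30 = -34)
C*(g(52) - 1*2327) = -34*(52 - 1*2327) = -34*(52 - 2327) = -34*(-2275) = 77350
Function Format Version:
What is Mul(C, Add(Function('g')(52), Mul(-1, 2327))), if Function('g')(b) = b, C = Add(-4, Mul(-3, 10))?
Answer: 77350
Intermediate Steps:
C = -34 (C = Add(-4, -30) = -34)
Mul(C, Add(Function('g')(52), Mul(-1, 2327))) = Mul(-34, Add(52, Mul(-1, 2327))) = Mul(-34, Add(52, -2327)) = Mul(-34, -2275) = 77350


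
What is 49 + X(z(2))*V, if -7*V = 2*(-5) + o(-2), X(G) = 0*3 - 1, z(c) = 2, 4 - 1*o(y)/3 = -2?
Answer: 351/7 ≈ 50.143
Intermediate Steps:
o(y) = 18 (o(y) = 12 - 3*(-2) = 12 + 6 = 18)
X(G) = -1 (X(G) = 0 - 1 = -1)
V = -8/7 (V = -(2*(-5) + 18)/7 = -(-10 + 18)/7 = -⅐*8 = -8/7 ≈ -1.1429)
49 + X(z(2))*V = 49 - 1*(-8/7) = 49 + 8/7 = 351/7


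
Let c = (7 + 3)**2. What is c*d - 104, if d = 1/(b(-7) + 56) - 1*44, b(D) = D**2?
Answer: -94564/21 ≈ -4503.0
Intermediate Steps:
d = -4619/105 (d = 1/((-7)**2 + 56) - 1*44 = 1/(49 + 56) - 44 = 1/105 - 44 = -4619/105 ≈ -43.990)
c = 100 (c = 10**2 = 100)
c*d - 104 = 100*(-4619/105) - 104 = -92380/21 - 104 = -94564/21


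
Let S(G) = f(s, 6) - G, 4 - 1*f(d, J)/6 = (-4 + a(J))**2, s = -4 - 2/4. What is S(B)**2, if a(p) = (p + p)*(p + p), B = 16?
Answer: 13827878464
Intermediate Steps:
a(p) = 4*p**2 (a(p) = (2*p)*(2*p) = 4*p**2)
s = -9/2 (s = -4 - 2/4 = -4 - 1*1/2 = -4 - 1/2 = -9/2 ≈ -4.5000)
f(d, J) = 24 - 6*(-4 + 4*J**2)**2
S(G) = -117576 - G (S(G) = (24 - 96*(-1 + 6**2)**2) - G = (24 - 96*(-1 + 36)**2) - G = (24 - 96*35**2) - G = (24 - 96*1225) - G = (24 - 117600) - G = -117576 - G)
S(B)**2 = (-117576 - 1*16)**2 = (-117576 - 16)**2 = (-117592)**2 = 13827878464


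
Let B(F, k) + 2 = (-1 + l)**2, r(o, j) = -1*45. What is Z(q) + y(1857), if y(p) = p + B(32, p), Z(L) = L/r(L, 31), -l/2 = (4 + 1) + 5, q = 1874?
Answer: 101446/45 ≈ 2254.4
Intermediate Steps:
r(o, j) = -45
l = -20 (l = -2*((4 + 1) + 5) = -2*(5 + 5) = -2*10 = -20)
Z(L) = -L/45 (Z(L) = L/(-45) = L*(-1/45) = -L/45)
B(F, k) = 439 (B(F, k) = -2 + (-1 - 20)**2 = -2 + (-21)**2 = -2 + 441 = 439)
y(p) = 439 + p (y(p) = p + 439 = 439 + p)
Z(q) + y(1857) = -1/45*1874 + (439 + 1857) = -1874/45 + 2296 = 101446/45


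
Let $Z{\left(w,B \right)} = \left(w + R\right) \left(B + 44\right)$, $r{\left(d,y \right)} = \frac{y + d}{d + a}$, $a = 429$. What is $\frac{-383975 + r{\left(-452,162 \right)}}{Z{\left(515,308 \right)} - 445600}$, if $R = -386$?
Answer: $\frac{8831135}{9204416} \approx 0.95944$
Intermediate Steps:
$r{\left(d,y \right)} = \frac{d + y}{429 + d}$ ($r{\left(d,y \right)} = \frac{y + d}{d + 429} = \frac{d + y}{429 + d}$)
$Z{\left(w,B \right)} = \left(-386 + w\right) \left(44 + B\right)$ ($Z{\left(w,B \right)} = \left(w - 386\right) \left(B + 44\right) = \left(-386 + w\right) \left(44 + B\right)$)
$\frac{-383975 + r{\left(-452,162 \right)}}{Z{\left(515,308 \right)} - 445600} = \frac{-383975 + \frac{-452 + 162}{429 - 452}}{\left(-16984 - 118888 + 44 \cdot 515 + 308 \cdot 515\right) - 445600} = \frac{-383975 + \frac{1}{-23} \left(-290\right)}{\left(-16984 - 118888 + 22660 + 158620\right) - 445600} = \frac{-383975 - - \frac{290}{23}}{45408 - 445600} = \frac{-383975 + \frac{290}{23}}{-400192} = \left(- \frac{8831135}{23}\right) \left(- \frac{1}{400192}\right) = \frac{8831135}{9204416}$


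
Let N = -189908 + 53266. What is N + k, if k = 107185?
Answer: -29457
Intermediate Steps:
N = -136642
N + k = -136642 + 107185 = -29457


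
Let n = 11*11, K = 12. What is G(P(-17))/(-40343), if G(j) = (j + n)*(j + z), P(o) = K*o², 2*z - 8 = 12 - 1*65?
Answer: -24731799/80686 ≈ -306.52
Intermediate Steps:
n = 121
z = -45/2 (z = 4 + (12 - 1*65)/2 = 4 + (12 - 65)/2 = 4 + (½)*(-53) = 4 - 53/2 = -45/2 ≈ -22.500)
P(o) = 12*o²
G(j) = (121 + j)*(-45/2 + j) (G(j) = (j + 121)*(j - 45/2) = (121 + j)*(-45/2 + j))
G(P(-17))/(-40343) = (-5445/2 + (12*(-17)²)² + 197*(12*(-17)²)/2)/(-40343) = (-5445/2 + (12*289)² + 197*(12*289)/2)*(-1/40343) = (-5445/2 + 3468² + (197/2)*3468)*(-1/40343) = (-5445/2 + 12027024 + 341598)*(-1/40343) = (24731799/2)*(-1/40343) = -24731799/80686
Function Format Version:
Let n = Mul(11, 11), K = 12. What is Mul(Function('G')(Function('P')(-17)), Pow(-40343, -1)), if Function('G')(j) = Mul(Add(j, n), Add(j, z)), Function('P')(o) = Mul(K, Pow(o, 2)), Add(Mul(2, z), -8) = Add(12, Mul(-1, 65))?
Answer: Rational(-24731799, 80686) ≈ -306.52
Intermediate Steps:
n = 121
z = Rational(-45, 2) (z = Add(4, Mul(Rational(1, 2), Add(12, Mul(-1, 65)))) = Add(4, Mul(Rational(1, 2), Add(12, -65))) = Add(4, Mul(Rational(1, 2), -53)) = Add(4, Rational(-53, 2)) = Rational(-45, 2) ≈ -22.500)
Function('P')(o) = Mul(12, Pow(o, 2))
Function('G')(j) = Mul(Add(121, j), Add(Rational(-45, 2), j)) (Function('G')(j) = Mul(Add(j, 121), Add(j, Rational(-45, 2))) = Mul(Add(121, j), Add(Rational(-45, 2), j)))
Mul(Function('G')(Function('P')(-17)), Pow(-40343, -1)) = Mul(Add(Rational(-5445, 2), Pow(Mul(12, Pow(-17, 2)), 2), Mul(Rational(197, 2), Mul(12, Pow(-17, 2)))), Pow(-40343, -1)) = Mul(Add(Rational(-5445, 2), Pow(Mul(12, 289), 2), Mul(Rational(197, 2), Mul(12, 289))), Rational(-1, 40343)) = Mul(Add(Rational(-5445, 2), Pow(3468, 2), Mul(Rational(197, 2), 3468)), Rational(-1, 40343)) = Mul(Add(Rational(-5445, 2), 12027024, 341598), Rational(-1, 40343)) = Mul(Rational(24731799, 2), Rational(-1, 40343)) = Rational(-24731799, 80686)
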